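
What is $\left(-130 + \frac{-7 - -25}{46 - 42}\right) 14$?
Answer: $-1757$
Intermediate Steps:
$\left(-130 + \frac{-7 - -25}{46 - 42}\right) 14 = \left(-130 + \frac{-7 + \left(-14 + 39\right)}{4}\right) 14 = \left(-130 + \left(-7 + 25\right) \frac{1}{4}\right) 14 = \left(-130 + 18 \cdot \frac{1}{4}\right) 14 = \left(-130 + \frac{9}{2}\right) 14 = \left(- \frac{251}{2}\right) 14 = -1757$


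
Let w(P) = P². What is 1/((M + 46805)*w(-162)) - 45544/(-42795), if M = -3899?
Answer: 1899395761393/1784749726440 ≈ 1.0642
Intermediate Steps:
1/((M + 46805)*w(-162)) - 45544/(-42795) = 1/((-3899 + 46805)*((-162)²)) - 45544/(-42795) = 1/(42906*26244) - 45544*(-1/42795) = (1/42906)*(1/26244) + 45544/42795 = 1/1126025064 + 45544/42795 = 1899395761393/1784749726440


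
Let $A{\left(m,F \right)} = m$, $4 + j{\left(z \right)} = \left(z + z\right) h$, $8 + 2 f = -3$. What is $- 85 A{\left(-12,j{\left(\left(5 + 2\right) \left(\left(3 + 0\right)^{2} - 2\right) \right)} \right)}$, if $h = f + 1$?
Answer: $1020$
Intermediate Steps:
$f = - \frac{11}{2}$ ($f = -4 + \frac{1}{2} \left(-3\right) = -4 - \frac{3}{2} = - \frac{11}{2} \approx -5.5$)
$h = - \frac{9}{2}$ ($h = - \frac{11}{2} + 1 = - \frac{9}{2} \approx -4.5$)
$j{\left(z \right)} = -4 - 9 z$ ($j{\left(z \right)} = -4 + \left(z + z\right) \left(- \frac{9}{2}\right) = -4 + 2 z \left(- \frac{9}{2}\right) = -4 - 9 z$)
$- 85 A{\left(-12,j{\left(\left(5 + 2\right) \left(\left(3 + 0\right)^{2} - 2\right) \right)} \right)} = \left(-85\right) \left(-12\right) = 1020$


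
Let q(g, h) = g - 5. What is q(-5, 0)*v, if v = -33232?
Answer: 332320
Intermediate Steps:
q(g, h) = -5 + g
q(-5, 0)*v = (-5 - 5)*(-33232) = -10*(-33232) = 332320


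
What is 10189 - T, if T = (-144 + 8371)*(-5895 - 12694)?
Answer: 152941892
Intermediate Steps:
T = -152931703 (T = 8227*(-18589) = -152931703)
10189 - T = 10189 - 1*(-152931703) = 10189 + 152931703 = 152941892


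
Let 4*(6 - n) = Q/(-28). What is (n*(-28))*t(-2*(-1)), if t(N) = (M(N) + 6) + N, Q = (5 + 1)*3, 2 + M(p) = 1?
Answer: -2415/2 ≈ -1207.5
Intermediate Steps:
M(p) = -1 (M(p) = -2 + 1 = -1)
Q = 18 (Q = 6*3 = 18)
t(N) = 5 + N (t(N) = (-1 + 6) + N = 5 + N)
n = 345/56 (n = 6 - 9/(2*(-28)) = 6 - 9*(-1)/(2*28) = 6 - 1/4*(-9/14) = 6 + 9/56 = 345/56 ≈ 6.1607)
(n*(-28))*t(-2*(-1)) = ((345/56)*(-28))*(5 - 2*(-1)) = -345*(5 + 2)/2 = -345/2*7 = -2415/2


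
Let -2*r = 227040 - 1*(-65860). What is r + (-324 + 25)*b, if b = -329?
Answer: -48079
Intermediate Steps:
r = -146450 (r = -(227040 - 1*(-65860))/2 = -(227040 + 65860)/2 = -½*292900 = -146450)
r + (-324 + 25)*b = -146450 + (-324 + 25)*(-329) = -146450 - 299*(-329) = -146450 + 98371 = -48079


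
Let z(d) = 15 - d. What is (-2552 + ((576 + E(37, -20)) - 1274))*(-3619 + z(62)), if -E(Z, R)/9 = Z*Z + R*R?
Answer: 70280886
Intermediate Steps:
E(Z, R) = -9*R² - 9*Z² (E(Z, R) = -9*(Z*Z + R*R) = -9*(Z² + R²) = -9*(R² + Z²) = -9*R² - 9*Z²)
(-2552 + ((576 + E(37, -20)) - 1274))*(-3619 + z(62)) = (-2552 + ((576 + (-9*(-20)² - 9*37²)) - 1274))*(-3619 + (15 - 1*62)) = (-2552 + ((576 + (-9*400 - 9*1369)) - 1274))*(-3619 + (15 - 62)) = (-2552 + ((576 + (-3600 - 12321)) - 1274))*(-3619 - 47) = (-2552 + ((576 - 15921) - 1274))*(-3666) = (-2552 + (-15345 - 1274))*(-3666) = (-2552 - 16619)*(-3666) = -19171*(-3666) = 70280886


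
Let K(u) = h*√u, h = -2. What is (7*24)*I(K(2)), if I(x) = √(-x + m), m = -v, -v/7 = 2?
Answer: 168*√(14 + 2*√2) ≈ 689.18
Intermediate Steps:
v = -14 (v = -7*2 = -14)
m = 14 (m = -1*(-14) = 14)
K(u) = -2*√u
I(x) = √(14 - x) (I(x) = √(-x + 14) = √(14 - x))
(7*24)*I(K(2)) = (7*24)*√(14 - (-2)*√2) = 168*√(14 + 2*√2)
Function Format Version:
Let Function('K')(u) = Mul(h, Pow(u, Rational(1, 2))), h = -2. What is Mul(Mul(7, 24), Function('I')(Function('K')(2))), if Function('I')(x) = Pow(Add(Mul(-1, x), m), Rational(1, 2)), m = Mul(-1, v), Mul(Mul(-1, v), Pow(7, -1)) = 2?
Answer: Mul(168, Pow(Add(14, Mul(2, Pow(2, Rational(1, 2)))), Rational(1, 2))) ≈ 689.18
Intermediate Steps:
v = -14 (v = Mul(-7, 2) = -14)
m = 14 (m = Mul(-1, -14) = 14)
Function('K')(u) = Mul(-2, Pow(u, Rational(1, 2)))
Function('I')(x) = Pow(Add(14, Mul(-1, x)), Rational(1, 2)) (Function('I')(x) = Pow(Add(Mul(-1, x), 14), Rational(1, 2)) = Pow(Add(14, Mul(-1, x)), Rational(1, 2)))
Mul(Mul(7, 24), Function('I')(Function('K')(2))) = Mul(Mul(7, 24), Pow(Add(14, Mul(-1, Mul(-2, Pow(2, Rational(1, 2))))), Rational(1, 2))) = Mul(168, Pow(Add(14, Mul(2, Pow(2, Rational(1, 2)))), Rational(1, 2)))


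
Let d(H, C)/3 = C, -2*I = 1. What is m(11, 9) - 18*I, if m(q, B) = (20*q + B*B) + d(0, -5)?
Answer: 295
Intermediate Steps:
I = -½ (I = -½*1 = -½ ≈ -0.50000)
d(H, C) = 3*C
m(q, B) = -15 + B² + 20*q (m(q, B) = (20*q + B*B) + 3*(-5) = (20*q + B²) - 15 = (B² + 20*q) - 15 = -15 + B² + 20*q)
m(11, 9) - 18*I = (-15 + 9² + 20*11) - 18*(-1)/2 = (-15 + 81 + 220) - 1*(-9) = 286 + 9 = 295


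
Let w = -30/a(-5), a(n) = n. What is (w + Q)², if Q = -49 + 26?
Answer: 289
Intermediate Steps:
Q = -23
w = 6 (w = -30/(-5) = -30*(-⅕) = 6)
(w + Q)² = (6 - 23)² = (-17)² = 289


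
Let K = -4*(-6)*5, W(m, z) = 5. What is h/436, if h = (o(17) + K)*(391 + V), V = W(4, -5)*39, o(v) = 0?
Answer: 17580/109 ≈ 161.28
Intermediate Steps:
K = 120 (K = 24*5 = 120)
V = 195 (V = 5*39 = 195)
h = 70320 (h = (0 + 120)*(391 + 195) = 120*586 = 70320)
h/436 = 70320/436 = 70320*(1/436) = 17580/109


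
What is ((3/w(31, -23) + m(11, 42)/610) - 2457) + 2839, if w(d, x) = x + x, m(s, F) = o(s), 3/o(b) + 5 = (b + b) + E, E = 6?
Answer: 2679274/7015 ≈ 381.94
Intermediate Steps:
o(b) = 3/(1 + 2*b) (o(b) = 3/(-5 + ((b + b) + 6)) = 3/(-5 + (2*b + 6)) = 3/(-5 + (6 + 2*b)) = 3/(1 + 2*b))
m(s, F) = 3/(1 + 2*s)
w(d, x) = 2*x
((3/w(31, -23) + m(11, 42)/610) - 2457) + 2839 = ((3/((2*(-23))) + (3/(1 + 2*11))/610) - 2457) + 2839 = ((3/(-46) + (3/(1 + 22))*(1/610)) - 2457) + 2839 = ((3*(-1/46) + (3/23)*(1/610)) - 2457) + 2839 = ((-3/46 + (3*(1/23))*(1/610)) - 2457) + 2839 = ((-3/46 + (3/23)*(1/610)) - 2457) + 2839 = ((-3/46 + 3/14030) - 2457) + 2839 = (-456/7015 - 2457) + 2839 = -17236311/7015 + 2839 = 2679274/7015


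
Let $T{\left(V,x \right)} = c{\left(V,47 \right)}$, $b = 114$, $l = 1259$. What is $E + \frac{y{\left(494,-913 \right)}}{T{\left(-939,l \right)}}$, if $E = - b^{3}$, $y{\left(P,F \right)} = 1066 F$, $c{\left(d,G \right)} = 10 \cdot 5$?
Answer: $- \frac{37525229}{25} \approx -1.501 \cdot 10^{6}$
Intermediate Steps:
$c{\left(d,G \right)} = 50$
$T{\left(V,x \right)} = 50$
$E = -1481544$ ($E = - 114^{3} = \left(-1\right) 1481544 = -1481544$)
$E + \frac{y{\left(494,-913 \right)}}{T{\left(-939,l \right)}} = -1481544 + \frac{1066 \left(-913\right)}{50} = -1481544 - \frac{486629}{25} = - \frac{37525229}{25}$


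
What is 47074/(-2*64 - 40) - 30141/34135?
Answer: -805967339/2867340 ≈ -281.09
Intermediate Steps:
47074/(-2*64 - 40) - 30141/34135 = 47074/(-128 - 40) - 30141*1/34135 = 47074/(-168) - 30141/34135 = 47074*(-1/168) - 30141/34135 = -23537/84 - 30141/34135 = -805967339/2867340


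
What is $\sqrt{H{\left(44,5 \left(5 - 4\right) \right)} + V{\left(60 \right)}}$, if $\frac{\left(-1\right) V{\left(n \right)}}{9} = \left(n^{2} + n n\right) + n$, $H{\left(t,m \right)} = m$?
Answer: $i \sqrt{65335} \approx 255.61 i$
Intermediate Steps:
$V{\left(n \right)} = - 18 n^{2} - 9 n$ ($V{\left(n \right)} = - 9 \left(\left(n^{2} + n n\right) + n\right) = - 9 \left(\left(n^{2} + n^{2}\right) + n\right) = - 9 \left(2 n^{2} + n\right) = - 9 \left(n + 2 n^{2}\right) = - 18 n^{2} - 9 n$)
$\sqrt{H{\left(44,5 \left(5 - 4\right) \right)} + V{\left(60 \right)}} = \sqrt{5 \left(5 - 4\right) - 540 \left(1 + 2 \cdot 60\right)} = \sqrt{5 \cdot 1 - 540 \left(1 + 120\right)} = \sqrt{5 - 540 \cdot 121} = \sqrt{5 - 65340} = \sqrt{-65335} = i \sqrt{65335}$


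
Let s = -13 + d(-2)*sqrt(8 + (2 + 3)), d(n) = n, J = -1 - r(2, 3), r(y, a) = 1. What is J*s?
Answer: 26 + 4*sqrt(13) ≈ 40.422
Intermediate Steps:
J = -2 (J = -1 - 1*1 = -1 - 1 = -2)
s = -13 - 2*sqrt(13) (s = -13 - 2*sqrt(8 + (2 + 3)) = -13 - 2*sqrt(8 + 5) = -13 - 2*sqrt(13) ≈ -20.211)
J*s = -2*(-13 - 2*sqrt(13)) = 26 + 4*sqrt(13)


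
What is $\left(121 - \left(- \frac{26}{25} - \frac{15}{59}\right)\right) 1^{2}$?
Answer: $\frac{180384}{1475} \approx 122.29$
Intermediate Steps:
$\left(121 - \left(- \frac{26}{25} - \frac{15}{59}\right)\right) 1^{2} = \left(121 - - \frac{1909}{1475}\right) 1 = \left(121 + \left(\frac{15}{59} + \frac{26}{25}\right)\right) 1 = \left(121 + \frac{1909}{1475}\right) 1 = \frac{180384}{1475} \cdot 1 = \frac{180384}{1475}$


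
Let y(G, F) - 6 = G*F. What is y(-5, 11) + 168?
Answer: 119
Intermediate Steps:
y(G, F) = 6 + F*G (y(G, F) = 6 + G*F = 6 + F*G)
y(-5, 11) + 168 = (6 + 11*(-5)) + 168 = (6 - 55) + 168 = -49 + 168 = 119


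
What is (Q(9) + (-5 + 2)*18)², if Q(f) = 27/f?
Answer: 2601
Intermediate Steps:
(Q(9) + (-5 + 2)*18)² = (27/9 + (-5 + 2)*18)² = (27*(⅑) - 3*18)² = (3 - 54)² = (-51)² = 2601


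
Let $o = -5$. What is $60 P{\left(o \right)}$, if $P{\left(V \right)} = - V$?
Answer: $300$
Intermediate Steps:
$60 P{\left(o \right)} = 60 \left(\left(-1\right) \left(-5\right)\right) = 60 \cdot 5 = 300$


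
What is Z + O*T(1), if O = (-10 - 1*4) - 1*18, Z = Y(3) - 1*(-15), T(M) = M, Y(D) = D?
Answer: -14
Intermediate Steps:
Z = 18 (Z = 3 - 1*(-15) = 3 + 15 = 18)
O = -32 (O = (-10 - 4) - 18 = -14 - 18 = -32)
Z + O*T(1) = 18 - 32*1 = 18 - 32 = -14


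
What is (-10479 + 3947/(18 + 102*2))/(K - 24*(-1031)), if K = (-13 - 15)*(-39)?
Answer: -2322391/5735592 ≈ -0.40491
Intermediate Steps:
K = 1092 (K = -28*(-39) = 1092)
(-10479 + 3947/(18 + 102*2))/(K - 24*(-1031)) = (-10479 + 3947/(18 + 102*2))/(1092 - 24*(-1031)) = (-10479 + 3947/(18 + 204))/(1092 + 24744) = (-10479 + 3947/222)/25836 = (-10479 + 3947*(1/222))*(1/25836) = (-10479 + 3947/222)*(1/25836) = -2322391/222*1/25836 = -2322391/5735592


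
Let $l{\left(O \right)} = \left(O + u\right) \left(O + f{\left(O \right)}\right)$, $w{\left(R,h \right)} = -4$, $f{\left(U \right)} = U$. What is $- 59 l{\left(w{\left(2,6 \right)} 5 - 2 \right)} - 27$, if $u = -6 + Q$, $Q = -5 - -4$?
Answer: $-75311$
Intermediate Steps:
$Q = -1$ ($Q = -5 + 4 = -1$)
$u = -7$ ($u = -6 - 1 = -7$)
$l{\left(O \right)} = 2 O \left(-7 + O\right)$ ($l{\left(O \right)} = \left(O - 7\right) \left(O + O\right) = \left(-7 + O\right) 2 O = 2 O \left(-7 + O\right)$)
$- 59 l{\left(w{\left(2,6 \right)} 5 - 2 \right)} - 27 = - 59 \cdot 2 \left(\left(-4\right) 5 - 2\right) \left(-7 - 22\right) - 27 = - 59 \cdot 2 \left(-20 - 2\right) \left(-7 - 22\right) - 27 = - 59 \cdot 2 \left(-22\right) \left(-7 - 22\right) - 27 = - 59 \cdot 2 \left(-22\right) \left(-29\right) - 27 = \left(-59\right) 1276 - 27 = -75284 - 27 = -75311$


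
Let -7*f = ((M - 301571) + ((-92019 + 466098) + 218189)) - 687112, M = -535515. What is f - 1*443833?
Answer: -2174901/7 ≈ -3.1070e+5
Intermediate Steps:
f = 931930/7 (f = -(((-535515 - 301571) + ((-92019 + 466098) + 218189)) - 687112)/7 = -((-837086 + (374079 + 218189)) - 687112)/7 = -((-837086 + 592268) - 687112)/7 = -(-244818 - 687112)/7 = -1/7*(-931930) = 931930/7 ≈ 1.3313e+5)
f - 1*443833 = 931930/7 - 1*443833 = 931930/7 - 443833 = -2174901/7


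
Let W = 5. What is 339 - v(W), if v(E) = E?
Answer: 334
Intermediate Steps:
339 - v(W) = 339 - 1*5 = 339 - 5 = 334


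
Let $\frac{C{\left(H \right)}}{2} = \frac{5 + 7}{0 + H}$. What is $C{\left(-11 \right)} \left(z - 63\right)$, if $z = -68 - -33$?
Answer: $\frac{2352}{11} \approx 213.82$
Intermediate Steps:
$z = -35$ ($z = -68 + 33 = -35$)
$C{\left(H \right)} = \frac{24}{H}$ ($C{\left(H \right)} = 2 \frac{5 + 7}{0 + H} = 2 \frac{12}{H} = \frac{24}{H}$)
$C{\left(-11 \right)} \left(z - 63\right) = \frac{24}{-11} \left(-35 - 63\right) = 24 \left(- \frac{1}{11}\right) \left(-98\right) = \left(- \frac{24}{11}\right) \left(-98\right) = \frac{2352}{11}$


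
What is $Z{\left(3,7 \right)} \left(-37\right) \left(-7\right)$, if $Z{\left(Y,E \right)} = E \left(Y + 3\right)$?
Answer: $10878$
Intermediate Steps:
$Z{\left(Y,E \right)} = E \left(3 + Y\right)$
$Z{\left(3,7 \right)} \left(-37\right) \left(-7\right) = 7 \left(3 + 3\right) \left(-37\right) \left(-7\right) = 7 \cdot 6 \left(-37\right) \left(-7\right) = 42 \left(-37\right) \left(-7\right) = \left(-1554\right) \left(-7\right) = 10878$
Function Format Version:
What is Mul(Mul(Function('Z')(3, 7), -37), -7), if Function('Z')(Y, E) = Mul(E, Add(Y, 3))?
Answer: 10878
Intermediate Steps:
Function('Z')(Y, E) = Mul(E, Add(3, Y))
Mul(Mul(Function('Z')(3, 7), -37), -7) = Mul(Mul(Mul(7, Add(3, 3)), -37), -7) = Mul(Mul(Mul(7, 6), -37), -7) = Mul(Mul(42, -37), -7) = Mul(-1554, -7) = 10878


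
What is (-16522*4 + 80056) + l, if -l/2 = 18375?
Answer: -22782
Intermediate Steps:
l = -36750 (l = -2*18375 = -36750)
(-16522*4 + 80056) + l = (-16522*4 + 80056) - 36750 = (-66088 + 80056) - 36750 = 13968 - 36750 = -22782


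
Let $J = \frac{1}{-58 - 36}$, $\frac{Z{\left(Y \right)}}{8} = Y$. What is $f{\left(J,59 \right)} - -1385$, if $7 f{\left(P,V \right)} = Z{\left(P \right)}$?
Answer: $\frac{455661}{329} \approx 1385.0$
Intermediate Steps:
$Z{\left(Y \right)} = 8 Y$
$J = - \frac{1}{94}$ ($J = \frac{1}{-94} = - \frac{1}{94} \approx -0.010638$)
$f{\left(P,V \right)} = \frac{8 P}{7}$
$f{\left(J,59 \right)} - -1385 = \frac{8}{7} \left(- \frac{1}{94}\right) - -1385 = - \frac{4}{329} + 1385 = \frac{455661}{329}$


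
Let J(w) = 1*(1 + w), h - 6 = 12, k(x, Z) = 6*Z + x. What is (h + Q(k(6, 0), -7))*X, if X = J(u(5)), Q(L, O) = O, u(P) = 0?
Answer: 11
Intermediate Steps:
k(x, Z) = x + 6*Z
h = 18 (h = 6 + 12 = 18)
J(w) = 1 + w
X = 1 (X = 1 + 0 = 1)
(h + Q(k(6, 0), -7))*X = (18 - 7)*1 = 11*1 = 11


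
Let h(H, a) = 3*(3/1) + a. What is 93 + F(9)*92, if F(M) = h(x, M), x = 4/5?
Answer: 1749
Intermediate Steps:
x = ⅘ (x = 4*(⅕) = ⅘ ≈ 0.80000)
h(H, a) = 9 + a (h(H, a) = 3*(3*1) + a = 3*3 + a = 9 + a)
F(M) = 9 + M
93 + F(9)*92 = 93 + (9 + 9)*92 = 93 + 18*92 = 93 + 1656 = 1749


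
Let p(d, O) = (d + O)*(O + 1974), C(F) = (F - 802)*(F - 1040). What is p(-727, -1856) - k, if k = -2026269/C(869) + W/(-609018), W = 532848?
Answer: -39406183785625/129213319 ≈ -3.0497e+5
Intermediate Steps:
C(F) = (-1040 + F)*(-802 + F) (C(F) = (-802 + F)*(-1040 + F) = (-1040 + F)*(-802 + F))
p(d, O) = (1974 + O)*(O + d) (p(d, O) = (O + d)*(1974 + O) = (1974 + O)*(O + d))
k = 22739434339/129213319 (k = -2026269/(834080 + 869² - 1842*869) + 532848/(-609018) = -2026269/(834080 + 755161 - 1600698) + 532848*(-1/609018) = -2026269/(-11457) - 88808/101503 = -2026269*(-1/11457) - 88808/101503 = 225141/1273 - 88808/101503 = 22739434339/129213319 ≈ 175.98)
p(-727, -1856) - k = ((-1856)² + 1974*(-1856) + 1974*(-727) - 1856*(-727)) - 1*22739434339/129213319 = (3444736 - 3663744 - 1435098 + 1349312) - 22739434339/129213319 = -304794 - 22739434339/129213319 = -39406183785625/129213319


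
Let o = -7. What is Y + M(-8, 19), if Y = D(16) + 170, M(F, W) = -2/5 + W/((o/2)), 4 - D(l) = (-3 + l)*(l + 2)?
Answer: -2304/35 ≈ -65.829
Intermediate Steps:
D(l) = 4 - (-3 + l)*(2 + l) (D(l) = 4 - (-3 + l)*(l + 2) = 4 - (-3 + l)*(2 + l))
M(F, W) = -⅖ - 2*W/7 (M(F, W) = -2/5 + W/((-7/2)) = -2*⅕ + W/((-7*½)) = -⅖ + W/(-7/2) = -⅖ + W*(-2/7) = -⅖ - 2*W/7)
Y = -60 (Y = (10 + 16 - 1*16²) + 170 = (10 + 16 - 1*256) + 170 = (10 + 16 - 256) + 170 = -230 + 170 = -60)
Y + M(-8, 19) = -60 + (-⅖ - 2/7*19) = -60 + (-⅖ - 38/7) = -60 - 204/35 = -2304/35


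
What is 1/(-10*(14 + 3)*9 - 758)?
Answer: -1/2288 ≈ -0.00043706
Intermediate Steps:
1/(-10*(14 + 3)*9 - 758) = 1/(-10*17*9 - 758) = 1/(-170*9 - 758) = 1/(-1530 - 758) = 1/(-2288) = -1/2288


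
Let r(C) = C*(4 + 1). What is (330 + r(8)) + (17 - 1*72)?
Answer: 315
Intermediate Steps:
r(C) = 5*C (r(C) = C*5 = 5*C)
(330 + r(8)) + (17 - 1*72) = (330 + 5*8) + (17 - 1*72) = (330 + 40) + (17 - 72) = 370 - 55 = 315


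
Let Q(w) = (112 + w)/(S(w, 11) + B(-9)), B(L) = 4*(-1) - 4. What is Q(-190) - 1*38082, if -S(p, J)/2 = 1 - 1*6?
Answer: -38121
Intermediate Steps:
B(L) = -8 (B(L) = -4 - 4 = -8)
S(p, J) = 10 (S(p, J) = -2*(1 - 1*6) = -2*(1 - 6) = -2*(-5) = 10)
Q(w) = 56 + w/2 (Q(w) = (112 + w)/(10 - 8) = (112 + w)/2 = (112 + w)*(1/2) = 56 + w/2)
Q(-190) - 1*38082 = (56 + (1/2)*(-190)) - 1*38082 = (56 - 95) - 38082 = -39 - 38082 = -38121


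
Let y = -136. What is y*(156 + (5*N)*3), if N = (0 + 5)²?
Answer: -72216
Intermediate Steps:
N = 25 (N = 5² = 25)
y*(156 + (5*N)*3) = -136*(156 + (5*25)*3) = -136*(156 + 125*3) = -136*(156 + 375) = -136*531 = -72216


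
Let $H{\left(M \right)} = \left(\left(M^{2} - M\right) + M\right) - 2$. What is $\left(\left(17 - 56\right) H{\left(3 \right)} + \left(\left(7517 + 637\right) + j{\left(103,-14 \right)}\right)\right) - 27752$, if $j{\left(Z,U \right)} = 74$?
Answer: $-19797$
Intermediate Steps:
$H{\left(M \right)} = -2 + M^{2}$ ($H{\left(M \right)} = M^{2} - 2 = -2 + M^{2}$)
$\left(\left(17 - 56\right) H{\left(3 \right)} + \left(\left(7517 + 637\right) + j{\left(103,-14 \right)}\right)\right) - 27752 = \left(\left(17 - 56\right) \left(-2 + 3^{2}\right) + \left(\left(7517 + 637\right) + 74\right)\right) - 27752 = \left(- 39 \left(-2 + 9\right) + \left(8154 + 74\right)\right) - 27752 = \left(\left(-39\right) 7 + 8228\right) - 27752 = \left(-273 + 8228\right) - 27752 = 7955 - 27752 = -19797$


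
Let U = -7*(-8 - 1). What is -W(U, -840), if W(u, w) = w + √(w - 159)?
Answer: 840 - 3*I*√111 ≈ 840.0 - 31.607*I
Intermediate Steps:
U = 63 (U = -7*(-9) = 63)
W(u, w) = w + √(-159 + w)
-W(U, -840) = -(-840 + √(-159 - 840)) = -(-840 + √(-999)) = -(-840 + 3*I*√111) = 840 - 3*I*√111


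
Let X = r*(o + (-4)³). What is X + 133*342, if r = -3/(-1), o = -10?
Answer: 45264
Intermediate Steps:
r = 3 (r = -3*(-1) = 3)
X = -222 (X = 3*(-10 + (-4)³) = 3*(-10 - 64) = 3*(-74) = -222)
X + 133*342 = -222 + 133*342 = -222 + 45486 = 45264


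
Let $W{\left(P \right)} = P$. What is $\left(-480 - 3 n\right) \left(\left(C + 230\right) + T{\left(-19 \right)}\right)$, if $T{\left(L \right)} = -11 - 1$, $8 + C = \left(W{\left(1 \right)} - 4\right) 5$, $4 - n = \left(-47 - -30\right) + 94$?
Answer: $-50895$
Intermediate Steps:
$n = -73$ ($n = 4 - \left(\left(-47 - -30\right) + 94\right) = 4 - \left(\left(-47 + 30\right) + 94\right) = 4 - \left(-17 + 94\right) = 4 - 77 = -73$)
$C = -23$ ($C = -8 + \left(1 - 4\right) 5 = -8 - 15 = -23$)
$T{\left(L \right)} = -12$ ($T{\left(L \right)} = -11 - 1 = -12$)
$\left(-480 - 3 n\right) \left(\left(C + 230\right) + T{\left(-19 \right)}\right) = \left(-480 - -219\right) \left(\left(-23 + 230\right) - 12\right) = \left(-480 + 219\right) \left(207 - 12\right) = \left(-261\right) 195 = -50895$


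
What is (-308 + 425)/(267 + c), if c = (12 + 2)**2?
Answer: 117/463 ≈ 0.25270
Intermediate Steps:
c = 196 (c = 14**2 = 196)
(-308 + 425)/(267 + c) = (-308 + 425)/(267 + 196) = 117/463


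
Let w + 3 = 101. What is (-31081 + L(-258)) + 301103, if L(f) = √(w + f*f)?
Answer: 270022 + √66662 ≈ 2.7028e+5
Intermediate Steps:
w = 98 (w = -3 + 101 = 98)
L(f) = √(98 + f²) (L(f) = √(98 + f*f) = √(98 + f²))
(-31081 + L(-258)) + 301103 = (-31081 + √(98 + (-258)²)) + 301103 = (-31081 + √(98 + 66564)) + 301103 = (-31081 + √66662) + 301103 = 270022 + √66662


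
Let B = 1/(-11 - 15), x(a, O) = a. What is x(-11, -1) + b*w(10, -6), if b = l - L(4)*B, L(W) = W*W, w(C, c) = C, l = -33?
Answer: -4353/13 ≈ -334.85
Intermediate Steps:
B = -1/26 (B = 1/(-26) = -1/26 ≈ -0.038462)
L(W) = W**2
b = -421/13 (b = -33 - 4**2*(-1)/26 = -33 - 16*(-1)/26 = -33 - 1*(-8/13) = -33 + 8/13 = -421/13 ≈ -32.385)
x(-11, -1) + b*w(10, -6) = -11 - 421/13*10 = -11 - 4210/13 = -4353/13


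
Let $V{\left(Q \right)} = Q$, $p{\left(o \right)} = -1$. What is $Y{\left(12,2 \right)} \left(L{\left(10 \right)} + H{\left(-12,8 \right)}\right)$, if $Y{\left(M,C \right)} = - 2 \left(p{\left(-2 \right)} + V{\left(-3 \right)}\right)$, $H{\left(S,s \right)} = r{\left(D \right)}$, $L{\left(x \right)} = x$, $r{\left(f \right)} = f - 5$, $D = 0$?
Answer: $40$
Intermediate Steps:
$r{\left(f \right)} = -5 + f$ ($r{\left(f \right)} = f - 5 = -5 + f$)
$H{\left(S,s \right)} = -5$ ($H{\left(S,s \right)} = -5 + 0 = -5$)
$Y{\left(M,C \right)} = 8$ ($Y{\left(M,C \right)} = - 2 \left(-1 - 3\right) = \left(-2\right) \left(-4\right) = 8$)
$Y{\left(12,2 \right)} \left(L{\left(10 \right)} + H{\left(-12,8 \right)}\right) = 8 \left(10 - 5\right) = 8 \cdot 5 = 40$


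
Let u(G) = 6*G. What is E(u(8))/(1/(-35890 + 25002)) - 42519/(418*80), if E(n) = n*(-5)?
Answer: 87382690281/33440 ≈ 2.6131e+6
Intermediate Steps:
E(n) = -5*n
E(u(8))/(1/(-35890 + 25002)) - 42519/(418*80) = (-30*8)/(1/(-35890 + 25002)) - 42519/(418*80) = (-5*48)/(1/(-10888)) - 42519/33440 = -240/(-1/10888) - 42519*1/33440 = -240*(-10888) - 42519/33440 = 2613120 - 42519/33440 = 87382690281/33440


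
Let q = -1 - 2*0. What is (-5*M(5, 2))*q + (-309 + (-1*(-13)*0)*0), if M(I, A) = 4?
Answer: -289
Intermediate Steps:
q = -1 (q = -1 - 1*0 = -1 + 0 = -1)
(-5*M(5, 2))*q + (-309 + (-1*(-13)*0)*0) = -5*4*(-1) + (-309 + (-1*(-13)*0)*0) = -20*(-1) + (-309 + (13*0)*0) = 20 + (-309 + 0*0) = 20 + (-309 + 0) = 20 - 309 = -289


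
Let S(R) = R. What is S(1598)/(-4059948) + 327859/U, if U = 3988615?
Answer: 662358342281/8096784746010 ≈ 0.081805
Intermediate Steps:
S(1598)/(-4059948) + 327859/U = 1598/(-4059948) + 327859/3988615 = 1598*(-1/4059948) + 327859*(1/3988615) = -799/2029974 + 327859/3988615 = 662358342281/8096784746010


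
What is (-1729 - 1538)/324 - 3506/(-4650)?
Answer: -28921/3100 ≈ -9.3294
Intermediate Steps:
(-1729 - 1538)/324 - 3506/(-4650) = -3267*1/324 - 3506*(-1/4650) = -121/12 + 1753/2325 = -28921/3100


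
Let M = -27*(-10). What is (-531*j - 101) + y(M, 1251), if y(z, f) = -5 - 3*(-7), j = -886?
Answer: 470381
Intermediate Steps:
M = 270
y(z, f) = 16 (y(z, f) = -5 + 21 = 16)
(-531*j - 101) + y(M, 1251) = (-531*(-886) - 101) + 16 = (470466 - 101) + 16 = 470365 + 16 = 470381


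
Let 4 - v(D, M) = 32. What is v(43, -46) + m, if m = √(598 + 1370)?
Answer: -28 + 4*√123 ≈ 16.362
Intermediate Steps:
v(D, M) = -28 (v(D, M) = 4 - 1*32 = 4 - 32 = -28)
m = 4*√123 (m = √1968 = 4*√123 ≈ 44.362)
v(43, -46) + m = -28 + 4*√123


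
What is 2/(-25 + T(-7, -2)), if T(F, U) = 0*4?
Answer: -2/25 ≈ -0.080000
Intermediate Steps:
T(F, U) = 0
2/(-25 + T(-7, -2)) = 2/(-25 + 0) = 2/(-25) = -1/25*2 = -2/25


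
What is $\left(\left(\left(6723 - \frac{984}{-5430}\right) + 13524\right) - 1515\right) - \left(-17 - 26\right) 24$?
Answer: $\frac{17886584}{905} \approx 19764.0$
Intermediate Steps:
$\left(\left(\left(6723 - \frac{984}{-5430}\right) + 13524\right) - 1515\right) - \left(-17 - 26\right) 24 = \left(\left(\left(6723 - 984 \left(- \frac{1}{5430}\right)\right) + 13524\right) - 1515\right) - \left(-43\right) 24 = \left(\left(\left(6723 - - \frac{164}{905}\right) + 13524\right) - 1515\right) - -1032 = \left(\left(\left(6723 + \frac{164}{905}\right) + 13524\right) - 1515\right) + 1032 = \left(\left(\frac{6084479}{905} + 13524\right) - 1515\right) + 1032 = \left(\frac{18323699}{905} - 1515\right) + 1032 = \frac{16952624}{905} + 1032 = \frac{17886584}{905}$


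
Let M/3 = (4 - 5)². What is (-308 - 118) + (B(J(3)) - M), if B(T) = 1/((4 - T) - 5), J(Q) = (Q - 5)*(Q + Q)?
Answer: -4718/11 ≈ -428.91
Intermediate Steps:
J(Q) = 2*Q*(-5 + Q) (J(Q) = (-5 + Q)*(2*Q) = 2*Q*(-5 + Q))
M = 3 (M = 3*(4 - 5)² = 3*(-1)² = 3*1 = 3)
B(T) = 1/(-1 - T)
(-308 - 118) + (B(J(3)) - M) = (-308 - 118) + (-1/(1 + 2*3*(-5 + 3)) - 1*3) = -426 + (-1/(1 + 2*3*(-2)) - 3) = -426 + (-1/(1 - 12) - 3) = -426 + (-1/(-11) - 3) = -426 + (-1*(-1/11) - 3) = -426 + (1/11 - 3) = -426 - 32/11 = -4718/11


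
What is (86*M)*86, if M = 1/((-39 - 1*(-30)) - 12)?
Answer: -7396/21 ≈ -352.19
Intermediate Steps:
M = -1/21 (M = 1/((-39 + 30) - 12) = 1/(-9 - 12) = 1/(-21) = -1/21 ≈ -0.047619)
(86*M)*86 = (86*(-1/21))*86 = -86/21*86 = -7396/21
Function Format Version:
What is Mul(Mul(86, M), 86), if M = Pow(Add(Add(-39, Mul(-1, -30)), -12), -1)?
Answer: Rational(-7396, 21) ≈ -352.19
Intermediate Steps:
M = Rational(-1, 21) (M = Pow(Add(Add(-39, 30), -12), -1) = Pow(Add(-9, -12), -1) = Pow(-21, -1) = Rational(-1, 21) ≈ -0.047619)
Mul(Mul(86, M), 86) = Mul(Mul(86, Rational(-1, 21)), 86) = Mul(Rational(-86, 21), 86) = Rational(-7396, 21)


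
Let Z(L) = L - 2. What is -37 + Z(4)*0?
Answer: -37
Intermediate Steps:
Z(L) = -2 + L
-37 + Z(4)*0 = -37 + (-2 + 4)*0 = -37 + 2*0 = -37 + 0 = -37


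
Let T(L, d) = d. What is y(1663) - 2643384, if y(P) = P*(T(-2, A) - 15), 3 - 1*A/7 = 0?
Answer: -2633406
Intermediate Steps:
A = 21 (A = 21 - 7*0 = 21 + 0 = 21)
y(P) = 6*P (y(P) = P*(21 - 15) = P*6 = 6*P)
y(1663) - 2643384 = 6*1663 - 2643384 = 9978 - 2643384 = -2633406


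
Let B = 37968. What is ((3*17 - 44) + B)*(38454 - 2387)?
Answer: 1369644325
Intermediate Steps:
((3*17 - 44) + B)*(38454 - 2387) = ((3*17 - 44) + 37968)*(38454 - 2387) = ((51 - 44) + 37968)*36067 = (7 + 37968)*36067 = 37975*36067 = 1369644325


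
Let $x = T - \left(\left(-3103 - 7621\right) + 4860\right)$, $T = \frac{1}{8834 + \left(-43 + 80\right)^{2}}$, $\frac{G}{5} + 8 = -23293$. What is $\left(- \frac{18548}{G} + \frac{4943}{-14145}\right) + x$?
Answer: $\frac{2191001967302848}{373648195215} \approx 5863.8$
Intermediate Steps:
$G = -116505$ ($G = -40 + 5 \left(-23293\right) = -40 - 116465 = -116505$)
$T = \frac{1}{10203}$ ($T = \frac{1}{8834 + 37^{2}} = \frac{1}{8834 + 1369} = \frac{1}{10203} \approx 9.801 \cdot 10^{-5}$)
$x = \frac{59830393}{10203}$ ($x = \frac{1}{10203} - \left(\left(-3103 - 7621\right) + 4860\right) = \frac{1}{10203} - \left(-10724 + 4860\right) = \frac{1}{10203} - -5864 = \frac{1}{10203} + 5864 = \frac{59830393}{10203} \approx 5864.0$)
$\left(- \frac{18548}{G} + \frac{4943}{-14145}\right) + x = \left(- \frac{18548}{-116505} + \frac{4943}{-14145}\right) + \frac{59830393}{10203} = \left(\left(-18548\right) \left(- \frac{1}{116505}\right) + 4943 \left(- \frac{1}{14145}\right)\right) + \frac{59830393}{10203} = \left(\frac{18548}{116505} - \frac{4943}{14145}\right) + \frac{59830393}{10203} = - \frac{20901517}{109864215} + \frac{59830393}{10203} = \frac{2191001967302848}{373648195215}$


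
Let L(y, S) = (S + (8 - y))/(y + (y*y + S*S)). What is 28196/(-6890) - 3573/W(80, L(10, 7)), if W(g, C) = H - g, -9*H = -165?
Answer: 25901/481 ≈ 53.848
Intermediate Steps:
H = 55/3 (H = -⅑*(-165) = 55/3 ≈ 18.333)
L(y, S) = (8 + S - y)/(y + S² + y²) (L(y, S) = (8 + S - y)/(y + (y² + S²)) = (8 + S - y)/(y + (S² + y²)) = (8 + S - y)/(y + S² + y²))
W(g, C) = 55/3 - g
28196/(-6890) - 3573/W(80, L(10, 7)) = 28196/(-6890) - 3573/(55/3 - 1*80) = 28196*(-1/6890) - 3573/(55/3 - 80) = -266/65 - 3573/(-185/3) = -266/65 - 3573*(-3/185) = -266/65 + 10719/185 = 25901/481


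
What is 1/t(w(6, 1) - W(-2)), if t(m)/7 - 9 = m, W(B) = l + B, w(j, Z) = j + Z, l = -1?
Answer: 1/133 ≈ 0.0075188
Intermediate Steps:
w(j, Z) = Z + j
W(B) = -1 + B
t(m) = 63 + 7*m
1/t(w(6, 1) - W(-2)) = 1/(63 + 7*((1 + 6) - (-1 - 2))) = 1/(63 + 7*(7 - 1*(-3))) = 1/(63 + 7*(7 + 3)) = 1/(63 + 7*10) = 1/(63 + 70) = 1/133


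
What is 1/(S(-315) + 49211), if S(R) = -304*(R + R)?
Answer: 1/240731 ≈ 4.1540e-6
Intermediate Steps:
S(R) = -608*R
1/(S(-315) + 49211) = 1/(-608*(-315) + 49211) = 1/(191520 + 49211) = 1/240731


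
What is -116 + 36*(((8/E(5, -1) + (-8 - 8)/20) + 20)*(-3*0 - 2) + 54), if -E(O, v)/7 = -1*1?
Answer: 12716/35 ≈ 363.31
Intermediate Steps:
E(O, v) = 7 (E(O, v) = -(-7) = -7*(-1) = 7)
-116 + 36*(((8/E(5, -1) + (-8 - 8)/20) + 20)*(-3*0 - 2) + 54) = -116 + 36*(((8/7 + (-8 - 8)/20) + 20)*(-3*0 - 2) + 54) = -116 + 36*(((8*(⅐) - 16*1/20) + 20)*(0 - 2) + 54) = -116 + 36*(((8/7 - ⅘) + 20)*(-2) + 54) = -116 + 36*((12/35 + 20)*(-2) + 54) = -116 + 36*((712/35)*(-2) + 54) = -116 + 36*(-1424/35 + 54) = -116 + 36*(466/35) = -116 + 16776/35 = 12716/35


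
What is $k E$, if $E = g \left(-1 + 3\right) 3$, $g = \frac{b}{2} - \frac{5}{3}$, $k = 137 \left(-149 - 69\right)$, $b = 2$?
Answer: $119464$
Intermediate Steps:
$k = -29866$ ($k = 137 \left(-218\right) = -29866$)
$g = - \frac{2}{3}$ ($g = \frac{2}{2} - \frac{5}{3} = 2 \cdot \frac{1}{2} - \frac{5}{3} = 1 - \frac{5}{3} = - \frac{2}{3} \approx -0.66667$)
$E = -4$ ($E = - \frac{2 \left(-1 + 3\right)}{3} \cdot 3 = \left(- \frac{2}{3}\right) 2 \cdot 3 = \left(- \frac{4}{3}\right) 3 = -4$)
$k E = \left(-29866\right) \left(-4\right) = 119464$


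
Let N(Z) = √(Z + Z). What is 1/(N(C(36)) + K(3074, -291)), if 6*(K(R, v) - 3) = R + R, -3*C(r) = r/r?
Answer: 9249/9504895 - 3*I*√6/9504895 ≈ 0.00097308 - 7.7313e-7*I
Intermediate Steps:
C(r) = -⅓ (C(r) = -r/(3*r) = -⅓*1 = -⅓)
K(R, v) = 3 + R/3 (K(R, v) = 3 + (R + R)/6 = 3 + (2*R)/6 = 3 + R/3)
N(Z) = √2*√Z (N(Z) = √(2*Z) = √2*√Z)
1/(N(C(36)) + K(3074, -291)) = 1/(√2*√(-⅓) + (3 + (⅓)*3074)) = 1/(√2*(I*√3/3) + (3 + 3074/3)) = 1/(I*√6/3 + 3083/3) = 1/(3083/3 + I*√6/3)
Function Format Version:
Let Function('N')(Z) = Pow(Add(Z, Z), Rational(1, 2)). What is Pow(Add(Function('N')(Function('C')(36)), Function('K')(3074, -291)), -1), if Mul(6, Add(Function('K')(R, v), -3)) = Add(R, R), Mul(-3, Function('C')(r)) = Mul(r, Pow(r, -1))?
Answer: Add(Rational(9249, 9504895), Mul(Rational(-3, 9504895), I, Pow(6, Rational(1, 2)))) ≈ Add(0.00097308, Mul(-7.7313e-7, I))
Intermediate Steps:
Function('C')(r) = Rational(-1, 3) (Function('C')(r) = Mul(Rational(-1, 3), Mul(r, Pow(r, -1))) = Mul(Rational(-1, 3), 1) = Rational(-1, 3))
Function('K')(R, v) = Add(3, Mul(Rational(1, 3), R)) (Function('K')(R, v) = Add(3, Mul(Rational(1, 6), Add(R, R))) = Add(3, Mul(Rational(1, 6), Mul(2, R))) = Add(3, Mul(Rational(1, 3), R)))
Function('N')(Z) = Mul(Pow(2, Rational(1, 2)), Pow(Z, Rational(1, 2))) (Function('N')(Z) = Pow(Mul(2, Z), Rational(1, 2)) = Mul(Pow(2, Rational(1, 2)), Pow(Z, Rational(1, 2))))
Pow(Add(Function('N')(Function('C')(36)), Function('K')(3074, -291)), -1) = Pow(Add(Mul(Pow(2, Rational(1, 2)), Pow(Rational(-1, 3), Rational(1, 2))), Add(3, Mul(Rational(1, 3), 3074))), -1) = Pow(Add(Mul(Pow(2, Rational(1, 2)), Mul(Rational(1, 3), I, Pow(3, Rational(1, 2)))), Add(3, Rational(3074, 3))), -1) = Pow(Add(Mul(Rational(1, 3), I, Pow(6, Rational(1, 2))), Rational(3083, 3)), -1) = Pow(Add(Rational(3083, 3), Mul(Rational(1, 3), I, Pow(6, Rational(1, 2)))), -1)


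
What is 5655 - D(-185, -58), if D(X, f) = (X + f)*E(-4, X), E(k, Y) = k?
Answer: 4683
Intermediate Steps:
D(X, f) = -4*X - 4*f (D(X, f) = (X + f)*(-4) = -4*X - 4*f)
5655 - D(-185, -58) = 5655 - (-4*(-185) - 4*(-58)) = 5655 - (740 + 232) = 5655 - 1*972 = 5655 - 972 = 4683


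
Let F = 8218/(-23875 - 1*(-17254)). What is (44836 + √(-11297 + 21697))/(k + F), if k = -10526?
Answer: -74214789/17425216 - 33105*√26/17425216 ≈ -4.2687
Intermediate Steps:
F = -8218/6621 (F = 8218/(-23875 + 17254) = 8218/(-6621) = 8218*(-1/6621) = -8218/6621 ≈ -1.2412)
(44836 + √(-11297 + 21697))/(k + F) = (44836 + √(-11297 + 21697))/(-10526 - 8218/6621) = (44836 + √10400)/(-69700864/6621) = (44836 + 20*√26)*(-6621/69700864) = -74214789/17425216 - 33105*√26/17425216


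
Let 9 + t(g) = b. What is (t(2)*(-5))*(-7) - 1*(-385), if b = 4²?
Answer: 630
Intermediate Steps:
b = 16
t(g) = 7 (t(g) = -9 + 16 = 7)
(t(2)*(-5))*(-7) - 1*(-385) = (7*(-5))*(-7) - 1*(-385) = -35*(-7) + 385 = 245 + 385 = 630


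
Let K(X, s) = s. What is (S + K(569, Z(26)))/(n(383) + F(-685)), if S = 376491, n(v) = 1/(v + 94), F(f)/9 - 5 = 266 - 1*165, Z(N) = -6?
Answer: 179583345/455059 ≈ 394.64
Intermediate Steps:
F(f) = 954 (F(f) = 45 + 9*(266 - 1*165) = 45 + 9*(266 - 165) = 45 + 9*101 = 45 + 909 = 954)
n(v) = 1/(94 + v)
(S + K(569, Z(26)))/(n(383) + F(-685)) = (376491 - 6)/(1/(94 + 383) + 954) = 376485/(1/477 + 954) = 376485/(455059/477) = 376485*(477/455059) = 179583345/455059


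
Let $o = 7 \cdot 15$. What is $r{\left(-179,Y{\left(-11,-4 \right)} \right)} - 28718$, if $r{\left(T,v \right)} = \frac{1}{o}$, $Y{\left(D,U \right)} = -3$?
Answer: $- \frac{3015389}{105} \approx -28718.0$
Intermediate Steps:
$o = 105$
$r{\left(T,v \right)} = \frac{1}{105}$
$r{\left(-179,Y{\left(-11,-4 \right)} \right)} - 28718 = \frac{1}{105} - 28718 = - \frac{3015389}{105}$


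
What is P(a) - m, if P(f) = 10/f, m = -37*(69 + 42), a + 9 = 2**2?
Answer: 4105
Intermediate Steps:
a = -5 (a = -9 + 2**2 = -9 + 4 = -5)
m = -4107 (m = -37*111 = -4107)
P(a) - m = 10/(-5) - 1*(-4107) = 10*(-1/5) + 4107 = -2 + 4107 = 4105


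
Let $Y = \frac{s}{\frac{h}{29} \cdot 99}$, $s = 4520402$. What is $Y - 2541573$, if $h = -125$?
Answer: $- \frac{31583057533}{12375} \approx -2.5522 \cdot 10^{6}$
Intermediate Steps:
$Y = - \frac{131091658}{12375}$ ($Y = \frac{4520402}{- \frac{125}{29} \cdot 99} = \frac{4520402}{\left(-125\right) \frac{1}{29} \cdot 99} = \frac{4520402}{\left(- \frac{125}{29}\right) 99} = \frac{4520402}{- \frac{12375}{29}} = 4520402 \left(- \frac{29}{12375}\right) = - \frac{131091658}{12375} \approx -10593.0$)
$Y - 2541573 = - \frac{131091658}{12375} - 2541573 = - \frac{31583057533}{12375}$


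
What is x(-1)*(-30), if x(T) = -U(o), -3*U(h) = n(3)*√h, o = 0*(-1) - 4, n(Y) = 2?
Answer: -40*I ≈ -40.0*I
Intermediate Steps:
o = -4 (o = 0 - 4 = -4)
U(h) = -2*√h/3
x(T) = 4*I/3 (x(T) = -(-2)*√(-4)/3 = -(-2)*2*I/3 = -(-4)*I/3 = 4*I/3)
x(-1)*(-30) = (4*I/3)*(-30) = -40*I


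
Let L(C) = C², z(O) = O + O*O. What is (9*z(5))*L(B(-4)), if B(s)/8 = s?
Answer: 276480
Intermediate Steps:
B(s) = 8*s
z(O) = O + O²
(9*z(5))*L(B(-4)) = (9*(5*(1 + 5)))*(8*(-4))² = (9*(5*6))*(-32)² = (9*30)*1024 = 270*1024 = 276480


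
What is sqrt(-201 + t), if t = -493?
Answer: I*sqrt(694) ≈ 26.344*I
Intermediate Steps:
sqrt(-201 + t) = sqrt(-201 - 493) = sqrt(-694) = I*sqrt(694)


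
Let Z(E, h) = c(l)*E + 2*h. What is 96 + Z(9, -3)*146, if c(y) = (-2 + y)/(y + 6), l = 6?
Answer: -342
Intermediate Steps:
c(y) = (-2 + y)/(6 + y)
Z(E, h) = 2*h + E/3 (Z(E, h) = ((-2 + 6)/(6 + 6))*E + 2*h = (4/12)*E + 2*h = ((1/12)*4)*E + 2*h = E/3 + 2*h = 2*h + E/3)
96 + Z(9, -3)*146 = 96 + (2*(-3) + (1/3)*9)*146 = 96 + (-6 + 3)*146 = 96 - 3*146 = 96 - 438 = -342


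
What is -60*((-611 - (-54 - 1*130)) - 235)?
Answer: 39720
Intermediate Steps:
-60*((-611 - (-54 - 1*130)) - 235) = -60*((-611 - (-54 - 130)) - 235) = -60*((-611 - 1*(-184)) - 235) = -60*((-611 + 184) - 235) = -60*(-427 - 235) = -60*(-662) = 39720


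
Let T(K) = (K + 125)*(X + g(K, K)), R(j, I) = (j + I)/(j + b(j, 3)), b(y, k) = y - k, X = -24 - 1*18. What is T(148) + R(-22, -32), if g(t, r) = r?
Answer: 1360140/47 ≈ 28939.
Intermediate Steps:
X = -42 (X = -24 - 18 = -42)
R(j, I) = (I + j)/(-3 + 2*j) (R(j, I) = (j + I)/(j + (j - 1*3)) = (I + j)/(j + (j - 3)) = (I + j)/(j + (-3 + j)) = (I + j)/(-3 + 2*j))
T(K) = (-42 + K)*(125 + K) (T(K) = (K + 125)*(-42 + K) = (125 + K)*(-42 + K) = (-42 + K)*(125 + K))
T(148) + R(-22, -32) = (-5250 + 148² + 83*148) + (-32 - 22)/(-3 + 2*(-22)) = (-5250 + 21904 + 12284) - 54/(-3 - 44) = 28938 - 54/(-47) = 28938 - 1/47*(-54) = 28938 + 54/47 = 1360140/47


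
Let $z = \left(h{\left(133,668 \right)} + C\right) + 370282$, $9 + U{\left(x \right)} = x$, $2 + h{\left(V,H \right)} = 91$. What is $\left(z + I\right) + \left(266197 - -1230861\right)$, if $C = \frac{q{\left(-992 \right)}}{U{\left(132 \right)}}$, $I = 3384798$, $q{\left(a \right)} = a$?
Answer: $\frac{646022929}{123} \approx 5.2522 \cdot 10^{6}$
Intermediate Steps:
$h{\left(V,H \right)} = 89$ ($h{\left(V,H \right)} = -2 + 91 = 89$)
$U{\left(x \right)} = -9 + x$
$C = - \frac{992}{123}$ ($C = - \frac{992}{-9 + 132} = - \frac{992}{123} \approx -8.065$)
$z = \frac{45554641}{123}$ ($z = \left(89 - \frac{992}{123}\right) + 370282 = \frac{9955}{123} + 370282 = \frac{45554641}{123} \approx 3.7036 \cdot 10^{5}$)
$\left(z + I\right) + \left(266197 - -1230861\right) = \left(\frac{45554641}{123} + 3384798\right) + \left(266197 - -1230861\right) = \frac{461884795}{123} + \left(266197 + 1230861\right) = \frac{461884795}{123} + 1497058 = \frac{646022929}{123}$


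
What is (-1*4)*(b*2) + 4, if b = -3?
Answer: 28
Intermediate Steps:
(-1*4)*(b*2) + 4 = (-1*4)*(-3*2) + 4 = -4*(-6) + 4 = 24 + 4 = 28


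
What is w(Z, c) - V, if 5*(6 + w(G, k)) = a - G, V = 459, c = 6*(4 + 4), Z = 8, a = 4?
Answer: -2329/5 ≈ -465.80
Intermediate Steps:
c = 48 (c = 6*8 = 48)
w(G, k) = -26/5 - G/5 (w(G, k) = -6 + (4 - G)/5 = -6 + (⅘ - G/5) = -26/5 - G/5)
w(Z, c) - V = (-26/5 - ⅕*8) - 1*459 = (-26/5 - 8/5) - 459 = -34/5 - 459 = -2329/5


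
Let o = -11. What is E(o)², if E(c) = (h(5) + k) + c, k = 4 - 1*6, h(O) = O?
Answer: 64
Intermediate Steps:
k = -2 (k = 4 - 6 = -2)
E(c) = 3 + c (E(c) = (5 - 2) + c = 3 + c)
E(o)² = (3 - 11)² = (-8)² = 64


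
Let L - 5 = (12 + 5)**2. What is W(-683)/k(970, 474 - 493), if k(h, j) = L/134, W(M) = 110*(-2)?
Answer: -14740/147 ≈ -100.27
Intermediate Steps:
L = 294 (L = 5 + (12 + 5)**2 = 5 + 17**2 = 5 + 289 = 294)
W(M) = -220
k(h, j) = 147/67 (k(h, j) = 294/134 = 294*(1/134) = 147/67)
W(-683)/k(970, 474 - 493) = -220/147/67 = -220*67/147 = -14740/147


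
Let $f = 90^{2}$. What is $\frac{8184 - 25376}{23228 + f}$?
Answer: $- \frac{2149}{3916} \approx -0.54877$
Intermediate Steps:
$f = 8100$
$\frac{8184 - 25376}{23228 + f} = \frac{8184 - 25376}{23228 + 8100} = - \frac{17192}{31328} = \left(-17192\right) \frac{1}{31328} = - \frac{2149}{3916}$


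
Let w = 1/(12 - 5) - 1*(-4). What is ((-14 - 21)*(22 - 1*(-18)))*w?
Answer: -5800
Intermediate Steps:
w = 29/7 (w = 1/7 + 4 = ⅐ + 4 = 29/7 ≈ 4.1429)
((-14 - 21)*(22 - 1*(-18)))*w = ((-14 - 21)*(22 - 1*(-18)))*(29/7) = -35*(22 + 18)*(29/7) = -35*40*(29/7) = -1400*29/7 = -5800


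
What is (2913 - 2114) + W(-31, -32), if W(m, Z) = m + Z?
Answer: 736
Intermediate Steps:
W(m, Z) = Z + m
(2913 - 2114) + W(-31, -32) = (2913 - 2114) + (-32 - 31) = 799 - 63 = 736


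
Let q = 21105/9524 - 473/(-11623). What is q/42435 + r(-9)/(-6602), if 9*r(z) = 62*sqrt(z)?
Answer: 10861229/204236798940 - 31*I/9903 ≈ 5.318e-5 - 0.0031304*I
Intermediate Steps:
r(z) = 62*sqrt(z)/9 (r(z) = (62*sqrt(z))/9 = 62*sqrt(z)/9)
q = 249808267/110697452 (q = 21105*(1/9524) - 473*(-1/11623) = 21105/9524 + 473/11623 = 249808267/110697452 ≈ 2.2567)
q/42435 + r(-9)/(-6602) = (249808267/110697452)/42435 + (62*sqrt(-9)/9)/(-6602) = (249808267/110697452)*(1/42435) + (62*(3*I)/9)*(-1/6602) = 10861229/204236798940 + (62*I/3)*(-1/6602) = 10861229/204236798940 - 31*I/9903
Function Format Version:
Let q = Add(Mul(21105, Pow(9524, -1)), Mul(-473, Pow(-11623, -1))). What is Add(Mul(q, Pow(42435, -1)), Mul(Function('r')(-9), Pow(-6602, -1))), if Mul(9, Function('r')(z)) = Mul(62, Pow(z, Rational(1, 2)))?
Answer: Add(Rational(10861229, 204236798940), Mul(Rational(-31, 9903), I)) ≈ Add(5.3180e-5, Mul(-0.0031304, I))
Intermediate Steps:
Function('r')(z) = Mul(Rational(62, 9), Pow(z, Rational(1, 2))) (Function('r')(z) = Mul(Rational(1, 9), Mul(62, Pow(z, Rational(1, 2)))) = Mul(Rational(62, 9), Pow(z, Rational(1, 2))))
q = Rational(249808267, 110697452) (q = Add(Mul(21105, Rational(1, 9524)), Mul(-473, Rational(-1, 11623))) = Add(Rational(21105, 9524), Rational(473, 11623)) = Rational(249808267, 110697452) ≈ 2.2567)
Add(Mul(q, Pow(42435, -1)), Mul(Function('r')(-9), Pow(-6602, -1))) = Add(Mul(Rational(249808267, 110697452), Pow(42435, -1)), Mul(Mul(Rational(62, 9), Pow(-9, Rational(1, 2))), Pow(-6602, -1))) = Add(Mul(Rational(249808267, 110697452), Rational(1, 42435)), Mul(Mul(Rational(62, 9), Mul(3, I)), Rational(-1, 6602))) = Add(Rational(10861229, 204236798940), Mul(Mul(Rational(62, 3), I), Rational(-1, 6602))) = Add(Rational(10861229, 204236798940), Mul(Rational(-31, 9903), I))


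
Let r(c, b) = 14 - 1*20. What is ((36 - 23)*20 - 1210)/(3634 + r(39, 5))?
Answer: -475/1814 ≈ -0.26185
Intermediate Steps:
r(c, b) = -6 (r(c, b) = 14 - 20 = -6)
((36 - 23)*20 - 1210)/(3634 + r(39, 5)) = ((36 - 23)*20 - 1210)/(3634 - 6) = (13*20 - 1210)/3628 = (260 - 1210)*(1/3628) = -950*1/3628 = -475/1814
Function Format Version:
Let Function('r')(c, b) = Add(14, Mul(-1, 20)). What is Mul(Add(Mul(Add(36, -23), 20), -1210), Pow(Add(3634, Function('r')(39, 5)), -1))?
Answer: Rational(-475, 1814) ≈ -0.26185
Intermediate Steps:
Function('r')(c, b) = -6 (Function('r')(c, b) = Add(14, -20) = -6)
Mul(Add(Mul(Add(36, -23), 20), -1210), Pow(Add(3634, Function('r')(39, 5)), -1)) = Mul(Add(Mul(Add(36, -23), 20), -1210), Pow(Add(3634, -6), -1)) = Mul(Add(Mul(13, 20), -1210), Pow(3628, -1)) = Mul(Add(260, -1210), Rational(1, 3628)) = Mul(-950, Rational(1, 3628)) = Rational(-475, 1814)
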